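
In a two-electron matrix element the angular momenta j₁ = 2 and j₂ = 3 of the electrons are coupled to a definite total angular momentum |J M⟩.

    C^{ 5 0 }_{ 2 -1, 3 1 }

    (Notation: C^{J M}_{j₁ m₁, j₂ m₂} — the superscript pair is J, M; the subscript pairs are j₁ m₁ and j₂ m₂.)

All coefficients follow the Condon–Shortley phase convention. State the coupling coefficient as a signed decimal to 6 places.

j₁+j₂−J=0  J+j₁−j₂=4  J−j₁+j₂=6  j₁+j₂+J+1=11
(j₁±m₁, j₂±m₂, J±M) = (1,3,4,2,5,5)
P² = 138240/7
sum k=0..0:
  [0] +1/288 = 1/288
S = 1/288
C² = P²·S² = 5/21 ; C = +0.487950

+√(5/21) = +0.487950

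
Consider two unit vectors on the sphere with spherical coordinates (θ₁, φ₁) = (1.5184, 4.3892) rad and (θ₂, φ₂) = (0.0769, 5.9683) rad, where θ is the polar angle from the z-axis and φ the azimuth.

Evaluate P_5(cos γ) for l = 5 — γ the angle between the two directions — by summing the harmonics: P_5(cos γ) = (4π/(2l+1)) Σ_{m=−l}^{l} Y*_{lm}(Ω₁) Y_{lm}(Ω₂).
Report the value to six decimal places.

Term-by-term m-sum for l=5 (normalisation 4π/11 = 1.142397):
  [-5]  conj(Y_{5,-5})(Ω₁) = -0.46049 + 0.02080j ; Y_{5,-5}(Ω₂) = -0.00000 + 0.00000j ; Δ = -0.00000 - 0.00000j
  [-4]  conj(Y_{5,-4})(Ω₁) = 0.02098 - 0.07351j ; Y_{5,-4}(Ω₂) = 0.00002 + 0.00005j ; Δ = 0.00000 - 0.00000j
  [-3]  conj(Y_{5,-3})(Ω₁) = -0.27709 - 0.19007j ; Y_{5,-3}(Ω₂) = 0.00073 + 0.00101j ; Δ = -0.00001 - 0.00042j
  [-2]  conj(Y_{5,-2})(Ω₁) = 0.07008 - 0.05287j ; Y_{5,-2}(Ω₂) = 0.01598 + 0.01164j ; Δ = 0.00174 - 0.00003j
  [-1]  conj(Y_{5,-1})(Ω₁) = -0.09769 - 0.29168j ; Y_{5,-1}(Ω₂) = 0.18332 + 0.05971j ; Δ = -0.00049 - 0.05930j
  [+0]  conj(Y_{5,0})(Ω₁) = 0.09070 + 0.00000j ; Y_{5,0}(Ω₂) = 0.89455 + 0.00000j ; Δ = 0.08114 + 0.00000j
  [+1]  conj(Y_{5,1})(Ω₁) = 0.09769 - 0.29168j ; Y_{5,1}(Ω₂) = -0.18332 + 0.05971j ; Δ = -0.00049 + 0.05930j
  [+2]  conj(Y_{5,2})(Ω₁) = 0.07008 + 0.05287j ; Y_{5,2}(Ω₂) = 0.01598 - 0.01164j ; Δ = 0.00174 + 0.00003j
  [+3]  conj(Y_{5,3})(Ω₁) = 0.27709 - 0.19007j ; Y_{5,3}(Ω₂) = -0.00073 + 0.00101j ; Δ = -0.00001 + 0.00042j
  [+4]  conj(Y_{5,4})(Ω₁) = 0.02098 + 0.07351j ; Y_{5,4}(Ω₂) = 0.00002 - 0.00005j ; Δ = 0.00000 + 0.00000j
  [+5]  conj(Y_{5,5})(Ω₁) = 0.46049 + 0.02080j ; Y_{5,5}(Ω₂) = 0.00000 + 0.00000j ; Δ = -0.00000 + 0.00000j
Total Σ_m = 0.08361 + 0.00000j. Multiply by 1.142397: 0.09552 + 0.00000j. P_5(cos γ) = 0.095516

0.095516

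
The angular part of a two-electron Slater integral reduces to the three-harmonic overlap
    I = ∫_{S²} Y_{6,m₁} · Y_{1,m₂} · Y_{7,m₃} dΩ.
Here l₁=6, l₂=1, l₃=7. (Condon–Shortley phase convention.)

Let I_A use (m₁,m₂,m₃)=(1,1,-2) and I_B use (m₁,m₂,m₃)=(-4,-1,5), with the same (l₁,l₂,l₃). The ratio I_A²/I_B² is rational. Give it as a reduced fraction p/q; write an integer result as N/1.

6/11

Same 6,1,7: normalisation and zero-m 3j drop out of the ratio.
A: Δ: 0! 12! 2! / 15! → 1/1365; sum: t=0:+1/1209600 = 1/1209600; 3j²(6 1 7; 1 1 -2) = Δ·Π!·Σ² = 12/455  (sign -1)
B: Δ: 0! 12! 2! / 15! → 1/1365; sum: t=0:+1/14515200 = 1/14515200; 3j²(6 1 7; -4 -1 5) = Δ·Π!·Σ² = 22/455  (sign +1)
I_A²/I_B² = (12/455)/(22/455) = 6/11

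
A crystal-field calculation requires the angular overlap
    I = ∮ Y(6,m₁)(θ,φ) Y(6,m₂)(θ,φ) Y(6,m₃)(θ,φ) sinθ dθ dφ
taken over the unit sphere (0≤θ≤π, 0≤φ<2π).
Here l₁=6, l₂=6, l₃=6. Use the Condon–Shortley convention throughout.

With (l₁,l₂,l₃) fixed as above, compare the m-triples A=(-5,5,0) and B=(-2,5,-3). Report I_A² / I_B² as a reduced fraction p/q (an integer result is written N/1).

l's match ⇒ only the (l;m) 3-j factors differ between A and B.
A: triangle coeff Δ(6,6,6) = 1/325909584; Σ_t [5,6]: t=5:−1/62208000 t=6:+1/10368000 = 1/12441600; (3j)²=275/16796 [(6 6 6; -5 5 0)], sign=+1
B: triangle coeff Δ(6,6,6) = 1/325909584; Σ_t [5,6]: t=5:−1/3110400 t=6:+1/4147200 = -1/12441600; (3j)²=7/4199 [(6 6 6; -2 5 -3)], sign=+1
I_A²/I_B² = (275/16796)/(7/4199) = 275/28

275/28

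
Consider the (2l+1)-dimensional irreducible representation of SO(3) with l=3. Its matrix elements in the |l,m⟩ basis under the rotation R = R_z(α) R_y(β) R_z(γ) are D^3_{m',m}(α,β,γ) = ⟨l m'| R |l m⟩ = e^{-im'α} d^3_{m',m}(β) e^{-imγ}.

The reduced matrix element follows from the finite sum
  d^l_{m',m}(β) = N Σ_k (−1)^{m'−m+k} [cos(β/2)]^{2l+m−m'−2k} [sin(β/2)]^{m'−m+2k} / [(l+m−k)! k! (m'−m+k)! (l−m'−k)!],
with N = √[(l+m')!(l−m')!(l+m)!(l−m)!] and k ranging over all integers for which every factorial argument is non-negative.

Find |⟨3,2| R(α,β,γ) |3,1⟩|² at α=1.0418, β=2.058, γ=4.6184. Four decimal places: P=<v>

D^3_{2,1}(1.0418,2.0580,4.6184) = e^{-i·2·1.0418}·d^3_{2,1}(2.0580)·e^{-i·1·4.6184}. Compute d first:
Half-angle: c=0.515676, s=0.856784. N=√(120·1·24·2)=75.894664
k∈{0,1} keeps every argument non-negative
  k=0: (−1)^1·75.8947/(24)·0.5157^5·0.8568^1 = -0.098800
  k=1: (−1)^2·75.8947/(12)·0.5157^3·0.8568^3 = +0.545474
d^3_{2,1}(2.0580) = -0.098800 +0.545474 = +0.446674
|D^3_{2,1}|² = |d^3_{2,1}(β)|² = (+0.446674)² = 0.199518 (the z-rotation phases have unit modulus)

P=0.1995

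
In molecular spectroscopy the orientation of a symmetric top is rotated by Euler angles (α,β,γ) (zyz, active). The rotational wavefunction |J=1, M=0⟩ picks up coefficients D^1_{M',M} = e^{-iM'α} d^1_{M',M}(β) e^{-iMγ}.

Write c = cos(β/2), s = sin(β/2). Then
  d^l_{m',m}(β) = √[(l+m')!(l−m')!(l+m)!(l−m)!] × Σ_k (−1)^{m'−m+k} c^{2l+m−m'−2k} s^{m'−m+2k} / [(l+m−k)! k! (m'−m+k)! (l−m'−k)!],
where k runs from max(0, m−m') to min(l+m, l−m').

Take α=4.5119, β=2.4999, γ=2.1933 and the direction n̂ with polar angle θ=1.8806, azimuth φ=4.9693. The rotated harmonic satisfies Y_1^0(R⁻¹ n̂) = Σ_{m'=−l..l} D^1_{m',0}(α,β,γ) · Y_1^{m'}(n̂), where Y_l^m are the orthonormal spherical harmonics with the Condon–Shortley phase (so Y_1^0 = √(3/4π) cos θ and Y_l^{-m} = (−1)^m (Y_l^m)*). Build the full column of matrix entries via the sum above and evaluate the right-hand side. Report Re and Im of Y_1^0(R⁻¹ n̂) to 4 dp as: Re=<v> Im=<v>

Re=0.3692 Im=0.0000

Need the full column D^1_{m',0} for m'=−1..1 at α=4.5119, β=2.4999, γ=2.1933.
cos(β/2)=0.315370, sin(β/2)=0.948969
d^1_{-1,0}: single k=1 term ⇒ +0.423240;  D = -0.084288-0.414763i
d^1_{0,0}: k∈[0..1] ⇒ +0.099458 -0.900542 = -0.801084;  D = -0.801084+0.000000i
d^1_{1,0}: single k=0 term ⇒ -0.423240;  D = +0.084288-0.414763i
Y_1^{m'}(θ=1.8806,φ=4.9693) and Σ D·Y over m':
  (-0.0843-0.4148i)·(+0.0836+0.3182i)  (-0.8011+0.0000i)·(-0.1490+0.0000i)  (+0.0843-0.4148i)·(-0.0836+0.3182i)
Y_1^0(R⁻¹ n̂) = +0.369230+0.000000i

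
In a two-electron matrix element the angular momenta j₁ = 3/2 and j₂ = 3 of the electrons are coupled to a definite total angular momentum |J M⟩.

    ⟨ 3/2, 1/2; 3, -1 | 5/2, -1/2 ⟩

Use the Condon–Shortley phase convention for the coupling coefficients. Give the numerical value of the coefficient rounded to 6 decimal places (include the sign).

triangle: 2!*1!*4!/8! = 48/40320
(j±m)!: 2!*1!*2!*4!*2!*3! = 1152
prefactor² = (2J+1)*Δ*N² = 288/35
  k=0: +1/(0!*2!*1!*2!*0!*2!) = 1/8
  k=1: −1/(1!*1!*0!*1!*1!*3!) = -1/6
Σ = -1/24  ⇒  CG² = 288/35*(-1/24)² = 1/70
CG = −√(1/70) = -0.119523

−√(1/70) ≈ -0.119523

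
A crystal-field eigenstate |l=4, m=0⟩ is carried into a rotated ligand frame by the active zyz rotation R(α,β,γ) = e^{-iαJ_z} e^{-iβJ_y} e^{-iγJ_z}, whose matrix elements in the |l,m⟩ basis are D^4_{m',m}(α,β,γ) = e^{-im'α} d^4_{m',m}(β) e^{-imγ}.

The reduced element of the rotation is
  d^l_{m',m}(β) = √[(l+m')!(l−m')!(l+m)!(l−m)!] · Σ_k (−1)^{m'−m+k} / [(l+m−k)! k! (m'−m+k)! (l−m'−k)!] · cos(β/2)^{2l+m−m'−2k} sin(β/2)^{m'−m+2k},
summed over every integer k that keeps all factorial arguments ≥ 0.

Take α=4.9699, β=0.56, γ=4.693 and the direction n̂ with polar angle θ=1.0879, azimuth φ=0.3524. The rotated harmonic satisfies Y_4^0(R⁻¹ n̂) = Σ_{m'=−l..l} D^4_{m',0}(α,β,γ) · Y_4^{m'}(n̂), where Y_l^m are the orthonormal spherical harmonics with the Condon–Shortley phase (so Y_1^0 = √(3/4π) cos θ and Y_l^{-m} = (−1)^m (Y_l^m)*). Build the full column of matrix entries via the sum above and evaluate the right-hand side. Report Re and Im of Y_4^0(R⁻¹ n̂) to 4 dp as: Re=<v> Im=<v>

Need the full column D^4_{m',0} for m'=−4..4 at α=4.9699, β=0.5600, γ=4.6930.
cos(β/2)=0.961055, sin(β/2)=0.276356
d^4_{-4,0}: single k=4 term ⇒ +0.041631;  D = +0.021431+0.035691i
d^4_{-3,0}: k∈[3..4] ⇒ +0.204744 -0.016930 = +0.187814;  D = -0.131085+0.134502i
d^4_{-2,0}: k∈[2..4] ⇒ +0.570885 -0.125880 +0.003903 = +0.448908;  D = -0.390677-0.221111i
d^4_{-1,0}: k∈[1..4] ⇒ +0.935885 -0.464316 +0.038393 -0.000529 = +0.509433;  D = +0.129740-0.492635i
d^4_{0,0}: k∈[0..4] ⇒ +0.727759 -0.962825 +0.179131 -0.006583 +0.000034 = -0.062484;  D = -0.062484+0.000000i
d^4_{1,0}: k∈[0..3] ⇒ -0.935885 +0.464316 -0.038393 +0.000529 = -0.509433;  D = -0.129740-0.492635i
d^4_{2,0}: k∈[0..2] ⇒ +0.570885 -0.125880 +0.003903 = +0.448908;  D = -0.390677+0.221111i
d^4_{3,0}: k∈[0..1] ⇒ -0.204744 +0.016930 = -0.187814;  D = +0.131085+0.134502i
d^4_{4,0}: single k=0 term ⇒ +0.041631;  D = +0.021431-0.035691i
Y_4^{m'}(θ=1.0879,φ=0.3524) and Σ D·Y over m':
  (+0.0214+0.0357i)·(+0.0437-0.2687i)  (-0.1311+0.1345i)·(+0.1984-0.3517i)  (-0.3907-0.2211i)·(+0.1018-0.0866i)  (+0.1297-0.4926i)·(-0.2722+0.1001i)  (-0.0625+0.0000i)·(-0.1948+0.0000i)  (-0.1297-0.4926i)·(+0.2722+0.1001i)  (-0.3907+0.2211i)·(+0.1018+0.0866i)  (+0.1311+0.1345i)·(-0.1984-0.3517i)  (+0.0214-0.0357i)·(+0.0437+0.2687i)
Y_4^0(R⁻¹ n̂) = -0.014015-0.000000i

Re=-0.0140 Im=0.0000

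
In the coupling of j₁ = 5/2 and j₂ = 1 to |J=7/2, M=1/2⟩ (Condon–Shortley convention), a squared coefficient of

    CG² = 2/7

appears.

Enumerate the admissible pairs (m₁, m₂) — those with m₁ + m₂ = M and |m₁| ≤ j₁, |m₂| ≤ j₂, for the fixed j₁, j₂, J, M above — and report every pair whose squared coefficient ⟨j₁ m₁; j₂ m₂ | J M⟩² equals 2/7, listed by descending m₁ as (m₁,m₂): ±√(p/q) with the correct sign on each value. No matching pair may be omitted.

Admissible pairs with m₁+m₂ = M = 1/2: (-1/2,1), (1/2,0), (3/2,-1)
  (m₁,m₂)=(3/2,-1): CG² = 1/7, CG = +√(1/7)
  (m₁,m₂)=(1/2,0): CG² = 4/7, CG = +√(4/7)
  (m₁,m₂)=(-1/2,1): CG² = 2/7, CG = +√(2/7)   ← matches the target
Pairs with CG² = 2/7: (-1/2,1): +√(2/7)

(-1/2,1): +√(2/7)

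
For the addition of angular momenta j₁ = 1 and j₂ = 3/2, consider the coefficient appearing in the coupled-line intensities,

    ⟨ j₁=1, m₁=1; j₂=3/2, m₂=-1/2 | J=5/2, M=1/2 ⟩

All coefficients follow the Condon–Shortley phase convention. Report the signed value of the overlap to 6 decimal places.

+√(3/10) ≈ +0.547723

√[6·0!2!3!/6! · 2!0!1!2!3!2!] = √(24/5)
  +(−1)^0/∏(0,0,0,1,2,2)! = 1/4  (running 1/4)
⟨..|..⟩ = √(24/5)·(1/4) = +0.547723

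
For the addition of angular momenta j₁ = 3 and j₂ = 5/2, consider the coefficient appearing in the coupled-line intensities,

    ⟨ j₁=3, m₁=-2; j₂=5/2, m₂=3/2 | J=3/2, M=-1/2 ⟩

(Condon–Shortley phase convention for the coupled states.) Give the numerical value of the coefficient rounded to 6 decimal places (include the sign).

√[4·4!2!1!/8! · 1!5!4!1!1!2!] = √(192/7)
  +(−1)^3/∏(3,1,2,1,0,0)! = -1/12  (running -1/12)
  +(−1)^4/∏(4,0,1,0,1,1)! = 1/24  (running -1/24)
⟨..|..⟩ = √(192/7)·(-1/24) = -0.218218

−√(1/21) ≈ -0.218218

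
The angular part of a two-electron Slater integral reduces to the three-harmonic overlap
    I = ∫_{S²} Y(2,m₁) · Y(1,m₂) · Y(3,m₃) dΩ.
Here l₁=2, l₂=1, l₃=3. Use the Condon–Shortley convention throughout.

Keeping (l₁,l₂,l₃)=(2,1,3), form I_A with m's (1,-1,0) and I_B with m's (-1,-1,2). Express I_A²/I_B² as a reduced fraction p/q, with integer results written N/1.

3/10

l's match ⇒ only the (l;m) 3-j factors differ between A and B.
A: triangle coeff Δ(2,1,3) = 1/105; Σ_t [0,0]: t=0:+1/12 = 1/12; (3j)²=1/35 [(2 1 3; 1 -1 0)], sign=-1
B: triangle coeff Δ(2,1,3) = 1/105; Σ_t [0,0]: t=0:+1/12 = 1/12; (3j)²=2/21 [(2 1 3; -1 -1 2)], sign=-1
I_A²/I_B² = (1/35)/(2/21) = 3/10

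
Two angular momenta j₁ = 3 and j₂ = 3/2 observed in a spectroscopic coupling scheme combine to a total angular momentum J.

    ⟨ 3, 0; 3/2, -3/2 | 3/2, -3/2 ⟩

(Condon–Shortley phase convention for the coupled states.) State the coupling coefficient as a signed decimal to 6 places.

√[4·3!3!0!/7! · 3!3!0!3!0!3!] = √(1296/35)
  +(−1)^0/∏(0,3,3,0,0,0)! = 1/36  (running 1/36)
⟨..|..⟩ = √(1296/35)·(1/36) = +0.169031

+√(1/35) ≈ +0.169031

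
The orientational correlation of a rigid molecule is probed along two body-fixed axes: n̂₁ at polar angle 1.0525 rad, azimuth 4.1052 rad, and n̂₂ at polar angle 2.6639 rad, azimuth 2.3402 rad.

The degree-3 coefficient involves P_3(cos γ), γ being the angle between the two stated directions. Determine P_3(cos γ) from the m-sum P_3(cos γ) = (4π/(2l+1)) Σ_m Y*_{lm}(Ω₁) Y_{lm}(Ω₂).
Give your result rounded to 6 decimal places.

Summing Y*_{l m}(θ₁,φ₁)·Y_{l m}(θ₂,φ₂) over m ∈ [−3, 3]; prefactor 4π/(2·3+1) = 1.795196:
  [-3]  conj(Y_{3,-3})(Ω₁) = +0.264926-0.067864i ; Y_{3,-3}(Ω₂) = +0.030008-0.027258i ; Δ = +0.006100-0.009258i
  [-2]  conj(Y_{3,-2})(Ω₁) = -0.133300+0.358027i ; Y_{3,-2}(Ω₂) = +0.006135-0.191722i ; Δ = +0.067824+0.027753i
  [-1]  conj(Y_{3,-1})(Ω₁) = -0.036378-0.052361i ; Y_{3,-1}(Ω₂) = -0.304229-0.314120i ; Δ = -0.005381+0.027357i
  [+0]  conj(Y_{3,0})(Ω₁) = -0.327757-0.000000i ; Y_{3,0}(Ω₂) = -0.312590+0.000000i ; Δ = +0.102454+0.000000i
  [+1]  conj(Y_{3,1})(Ω₁) = +0.036378-0.052361i ; Y_{3,1}(Ω₂) = +0.304229-0.314120i ; Δ = -0.005381-0.027357i
  [+2]  conj(Y_{3,2})(Ω₁) = -0.133300-0.358027i ; Y_{3,2}(Ω₂) = +0.006135+0.191722i ; Δ = +0.067824-0.027753i
  [+3]  conj(Y_{3,3})(Ω₁) = -0.264926-0.067864i ; Y_{3,3}(Ω₂) = -0.030008-0.027258i ; Δ = +0.006100+0.009258i
Accumulated sum +0.239540+0.000000i; after 4π/(2l+1) scaling, +0.430022+0.000000i ⇒ P_3 = 0.430022

0.430022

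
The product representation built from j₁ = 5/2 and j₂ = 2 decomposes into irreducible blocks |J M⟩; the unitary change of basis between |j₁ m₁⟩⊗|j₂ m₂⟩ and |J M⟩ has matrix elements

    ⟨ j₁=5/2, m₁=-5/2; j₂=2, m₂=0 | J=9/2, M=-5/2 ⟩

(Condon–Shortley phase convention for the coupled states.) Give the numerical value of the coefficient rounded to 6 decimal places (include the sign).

+√(1/6) ≈ +0.408248

triangle: 0!*5!*4!/10! = 2880/3628800
(j±m)!: 0!*5!*2!*2!*2!*7! = 4838400
prefactor² = (2J+1)*Δ*N² = 38400
  k=0: +1/(0!*0!*5!*2!*0!*2!) = 1/480
Σ = 1/480  ⇒  CG² = 38400*(1/480)² = 1/6
CG = +√(1/6) = +0.408248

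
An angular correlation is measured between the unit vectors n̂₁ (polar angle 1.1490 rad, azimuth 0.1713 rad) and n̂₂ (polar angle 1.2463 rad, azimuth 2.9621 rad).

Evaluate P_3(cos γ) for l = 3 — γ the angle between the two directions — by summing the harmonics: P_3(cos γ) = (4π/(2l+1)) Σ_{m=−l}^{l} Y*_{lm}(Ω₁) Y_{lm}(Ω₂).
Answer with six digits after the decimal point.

0.230860

Addition theorem: P_3(cos γ) = (4π/7) Σ_m Y*_{lm}(Ω₁) Y_{lm}(Ω₂), m = −3…3:
  [-3]  conj(Y_{3,-3})(Ω₁) = (0.275928, 0.155759) ; Y_{3,-3}(Ω₂) = (-0.304979, -0.182183) ; Δ = (-0.055776, -0.097773)
  [-2]  conj(Y_{3,-2})(Ω₁) = (0.328033, 0.116998) ; Y_{3,-2}(Ω₂) = (0.274059, 0.102839) ; Δ = (0.077868, 0.065799)
  [-1]  conj(Y_{3,-1})(Ω₁) = (-0.047055, -0.008140) ; Y_{3,-1}(Ω₂) = (0.148205, 0.026891) ; Δ = (-0.006755, -0.002472)
  [+0]  conj(Y_{3,0})(Ω₁) = (-0.330300, -0.000000) ; Y_{3,0}(Ω₂) = (-0.296467, 0.000000) ; Δ = (0.097923, 0.000000)
  [+1]  conj(Y_{3,1})(Ω₁) = (0.047055, -0.008140) ; Y_{3,1}(Ω₂) = (-0.148205, 0.026891) ; Δ = (-0.006755, 0.002472)
  [+2]  conj(Y_{3,2})(Ω₁) = (0.328033, -0.116998) ; Y_{3,2}(Ω₂) = (0.274059, -0.102839) ; Δ = (0.077868, -0.065799)
  [+3]  conj(Y_{3,3})(Ω₁) = (-0.275928, 0.155759) ; Y_{3,3}(Ω₂) = (0.304979, -0.182183) ; Δ = (-0.055776, 0.097773)
Accumulated sum (0.128599, 0.000000); after 4π/(2l+1) scaling, (0.230860, 0.000000) ⇒ P_3 = 0.230860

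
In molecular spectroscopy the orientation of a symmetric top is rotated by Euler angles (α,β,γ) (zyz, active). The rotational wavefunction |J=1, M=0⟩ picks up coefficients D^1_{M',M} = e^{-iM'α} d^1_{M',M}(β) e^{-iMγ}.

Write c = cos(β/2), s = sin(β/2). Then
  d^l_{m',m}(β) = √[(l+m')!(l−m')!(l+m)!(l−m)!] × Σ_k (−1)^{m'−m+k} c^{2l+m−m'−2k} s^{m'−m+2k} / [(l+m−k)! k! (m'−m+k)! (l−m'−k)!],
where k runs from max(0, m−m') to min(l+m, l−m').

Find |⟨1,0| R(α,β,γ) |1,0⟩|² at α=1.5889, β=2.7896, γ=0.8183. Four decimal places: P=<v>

P=0.8811

First d^1_{0,0}(β=2.7896), then the phase factors e^{-i(0)α} and e^{-i(0)γ}:
c=cos(2.789600/2)=0.175089, s=sin(2.789600/2)=0.984553; N=√[1·1·1·1]=1.000000
The bounds max(0,m−m')=0 and min(l+m,l−m')=1 give 2 terms
  k=0: (−1)^0·1.0000/(1)·0.1751^2·0.9846^0 = +0.030656
  k=1: (−1)^1·1.0000/(1)·0.1751^0·0.9846^2 = -0.969344
d^1_{0,0}(2.7896) = +0.030656 -0.969344 = -0.938688
|D^1_{0,0}|² = |d^1_{0,0}(β)|² = (-0.938688)² = 0.881134 (the z-rotation phases have unit modulus)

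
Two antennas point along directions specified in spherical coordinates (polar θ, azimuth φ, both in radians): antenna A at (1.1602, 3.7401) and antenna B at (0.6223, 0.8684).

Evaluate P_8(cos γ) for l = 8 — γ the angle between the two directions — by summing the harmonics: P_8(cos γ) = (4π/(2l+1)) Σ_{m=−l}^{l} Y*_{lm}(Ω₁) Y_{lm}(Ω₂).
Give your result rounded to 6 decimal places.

-0.017556

Summing Y*_{l m}(θ₁,φ₁)·Y_{l m}(θ₂,φ₂) over m ∈ [−8, 8]; prefactor 4π/(2·8+1) = 0.739198:
  m=-8: Y*=+0.019462-0.256706i  Y=+0.005410-0.004234i  product -0.000982-0.001471i
  m=-7: Y*=+0.223855+0.388410i  Y=+0.037508+0.007775i  product +0.005377+0.016309i
  m=-6: Y*=-0.279965-0.135049i  Y=+0.062798+0.115496i  product -0.001984-0.040816i
  m=-5: Y*=-0.126898+0.019056i  Y=-0.111109+0.286133i  product +0.008647-0.038427i
  m=-4: Y*=+0.261674-0.242586i  Y=-0.449248+0.154887i  product -0.079983+0.149511i
  m=-3: Y*=-0.009130+0.039943i  Y=-0.342425-0.203584i  product +0.011258-0.011819i
  m=-2: Y*=+0.119416+0.304461i  Y=+0.007099+0.042369i  product -0.012052+0.007221i
  m=-1: Y*=-0.089106-0.060766i  Y=-0.268403+0.317114i  product +0.043186-0.011947i
  m=+0: Y*=-0.311401-0.000000i  Y=-0.094141+0.000000i  product +0.029316+0.000000i
  m=+1: Y*=+0.089106-0.060766i  Y=+0.268403+0.317114i  product +0.043186+0.011947i
  m=+2: Y*=+0.119416-0.304461i  Y=+0.007099-0.042369i  product -0.012052-0.007221i
  m=+3: Y*=+0.009130+0.039943i  Y=+0.342425-0.203584i  product +0.011258+0.011819i
  m=+4: Y*=+0.261674+0.242586i  Y=-0.449248-0.154887i  product -0.079983-0.149511i
  m=+5: Y*=+0.126898+0.019056i  Y=+0.111109+0.286133i  product +0.008647+0.038427i
  m=+6: Y*=-0.279965+0.135049i  Y=+0.062798-0.115496i  product -0.001984+0.040816i
  m=+7: Y*=-0.223855+0.388410i  Y=-0.037508+0.007775i  product +0.005377-0.016309i
  m=+8: Y*=+0.019462+0.256706i  Y=+0.005410+0.004234i  product -0.000982+0.001471i
Σ over m = -0.023750-0.000000i; ×(4π/17) → -0.017556-0.000000i. Real part: -0.017556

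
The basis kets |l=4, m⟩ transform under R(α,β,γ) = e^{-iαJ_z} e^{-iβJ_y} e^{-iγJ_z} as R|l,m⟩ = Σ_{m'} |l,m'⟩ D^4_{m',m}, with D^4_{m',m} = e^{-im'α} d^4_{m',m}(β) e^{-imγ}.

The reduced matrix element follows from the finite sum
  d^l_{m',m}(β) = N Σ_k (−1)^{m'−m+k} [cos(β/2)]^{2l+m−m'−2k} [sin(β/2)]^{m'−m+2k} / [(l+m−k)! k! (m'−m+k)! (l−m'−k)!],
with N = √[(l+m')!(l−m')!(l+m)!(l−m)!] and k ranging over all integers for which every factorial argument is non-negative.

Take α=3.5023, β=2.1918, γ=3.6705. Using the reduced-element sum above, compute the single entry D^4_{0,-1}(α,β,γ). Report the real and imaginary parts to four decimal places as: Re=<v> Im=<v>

Re=0.1439 Im=0.0841

D^4_{0,-1}(3.5023,2.1918,3.6705) = e^{-i·0·3.5023}·d^4_{0,-1}(2.1918)·e^{-i·-1·3.6705}. Compute d first:
c=cos(2.191800/2)=0.457246, s=sin(2.191800/2)=0.889340; N=√[24·24·6·120]=643.987578
Admissible k: 0..3 (factorial args all ≥0)
  k=0: (−1)^1·643.9876/(144)·0.4572^7·0.8893^1 = -0.016620
  k=1: (−1)^2·643.9876/(24)·0.4572^5·0.8893^3 = +0.377243
  k=2: (−1)^3·643.9876/(24)·0.4572^3·0.8893^5 = -1.427106
  k=3: (−1)^4·643.9876/(144)·0.4572^1·0.8893^7 = +0.899788
d^4_{0,-1}(2.1918) = -0.016620 +0.377243 -1.427106 +0.899788 = -0.166695
Phases: e^{-i·(0)·3.5023}=+1.000000+0.000000i, e^{-i·(-1)·3.6705}=-0.863359-0.504590i ⇒ D=+0.143918+0.084113i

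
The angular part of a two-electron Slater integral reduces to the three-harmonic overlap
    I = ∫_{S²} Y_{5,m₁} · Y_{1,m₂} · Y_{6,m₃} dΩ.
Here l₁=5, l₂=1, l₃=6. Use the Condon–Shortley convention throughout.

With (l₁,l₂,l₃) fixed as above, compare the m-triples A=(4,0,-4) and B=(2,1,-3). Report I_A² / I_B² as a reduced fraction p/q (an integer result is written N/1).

Same 5,1,6: normalisation and zero-m 3j drop out of the ratio.
A: Δ: 0! 10! 2! / 13! → 1/858; sum: t=0:+1/362880 = 1/362880; 3j²(5 1 6; 4 0 -4) = Δ·Π!·Σ² = 10/429  (sign +1)
B: Δ: 0! 10! 2! / 13! → 1/858; sum: t=0:+1/60480 = 1/60480; 3j²(5 1 6; 2 1 -3) = Δ·Π!·Σ² = 6/143  (sign -1)
I_A²/I_B² = (10/429)/(6/143) = 5/9

5/9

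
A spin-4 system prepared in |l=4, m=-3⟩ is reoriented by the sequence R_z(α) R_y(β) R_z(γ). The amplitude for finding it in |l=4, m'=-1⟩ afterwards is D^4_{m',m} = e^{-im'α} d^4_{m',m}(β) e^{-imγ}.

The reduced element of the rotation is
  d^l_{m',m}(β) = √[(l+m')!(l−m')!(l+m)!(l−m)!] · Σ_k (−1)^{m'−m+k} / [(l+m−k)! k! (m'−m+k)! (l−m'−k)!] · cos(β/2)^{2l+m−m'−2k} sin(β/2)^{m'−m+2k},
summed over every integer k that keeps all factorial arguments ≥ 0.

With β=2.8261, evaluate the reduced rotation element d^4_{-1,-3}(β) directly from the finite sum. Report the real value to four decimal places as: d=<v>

d=-0.0075

d^4_{-1,-3}(β=2.8261) via the finite sum:
Half-angle: c=0.157093, s=0.987584. N=√(6·120·1·5040)=1904.940944
k∈{0,1} keeps every argument non-negative
  k=0: (−1)^2·1904.9409/(240)·0.1571^6·0.9876^2 = +0.000116
  k=1: (−1)^3·1904.9409/(144)·0.1571^4·0.9876^4 = -0.007664
d^4_{-1,-3}(2.8261) = +0.000116 -0.007664 = -0.007547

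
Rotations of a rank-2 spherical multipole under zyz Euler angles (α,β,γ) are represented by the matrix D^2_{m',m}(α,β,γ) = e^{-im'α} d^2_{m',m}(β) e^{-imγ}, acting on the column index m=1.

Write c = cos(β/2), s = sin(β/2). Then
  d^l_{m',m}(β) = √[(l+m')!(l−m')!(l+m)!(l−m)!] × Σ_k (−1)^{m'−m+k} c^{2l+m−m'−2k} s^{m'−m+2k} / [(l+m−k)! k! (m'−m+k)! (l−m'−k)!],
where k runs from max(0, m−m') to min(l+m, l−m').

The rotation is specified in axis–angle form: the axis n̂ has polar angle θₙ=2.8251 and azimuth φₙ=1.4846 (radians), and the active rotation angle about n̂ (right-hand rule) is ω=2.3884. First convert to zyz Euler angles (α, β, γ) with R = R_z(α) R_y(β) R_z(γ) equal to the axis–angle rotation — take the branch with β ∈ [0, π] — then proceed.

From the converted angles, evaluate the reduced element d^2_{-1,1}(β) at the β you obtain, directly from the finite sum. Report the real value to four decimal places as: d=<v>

Axis–angle → zyz. n̂ = (sinθₙcosφₙ, sinθₙsinφₙ, cosθₙ) = (+0.026794, +0.310080, -0.950333), ω = 2.3884.
R = I cosω + sinω [n̂]ₓ + (1−cosω) n̂n̂ᵀ gives
  R = [-0.728267, +0.664370, +0.168047; -0.635631, -0.563217, -0.527976; -0.256125, -0.491324, +0.832467]
β = atan2(√(R₁₃²+R₂₃²), R₃₃) = 0.587251; α = atan2(R₂₃, R₁₃) mod 2π = 5.020535; γ = atan2(R₃₂, −R₃₁) mod 2π = 5.192927
d^2_{-1,1}(β=0.5873) via the finite sum:
c=cos(0.587251/2)=0.957201, s=sin(0.587251/2)=0.289425; N=√[1·6·6·1]=6.000000
Admissible k: 2..3 (factorial args all ≥0)
  k=2: (−1)^0·6.0000/(2)·0.9572^2·0.2894^2 = +0.230249
  k=3: (−1)^1·6.0000/(6)·0.9572^0·0.2894^4 = -0.007017
d^2_{-1,1}(0.5873) = +0.230249 -0.007017 = +0.223232

d=0.2232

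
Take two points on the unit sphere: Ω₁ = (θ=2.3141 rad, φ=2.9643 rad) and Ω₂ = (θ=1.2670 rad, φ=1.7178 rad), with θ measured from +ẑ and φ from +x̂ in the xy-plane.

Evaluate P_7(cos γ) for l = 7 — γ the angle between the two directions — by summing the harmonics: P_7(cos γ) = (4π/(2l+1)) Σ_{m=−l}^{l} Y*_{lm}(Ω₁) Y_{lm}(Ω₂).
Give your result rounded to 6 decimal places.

-0.046652

Term-by-term m-sum for l=7 (normalisation 4π/15 = 0.837758):
  term(m=-7) = -0.016161+0.013592i   from Y*(Ω₁)=-0.018985+0.055472i, Y(Ω₂)=+0.308591+0.185722i
  term(m=-6) = -0.031202-0.079271i   from Y*(Ω₁)=-0.097917+0.176274i, Y(Ω₂)=-0.268525+0.326166i
  term(m=-5) = +0.018617-0.000944i   from Y*(Ω₁)=-0.248542+0.304640i, Y(Ω₂)=-0.031794-0.035171i
  term(m=-4) = +0.038924-0.138691i   from Y*(Ω₁)=-0.327043+0.280631i, Y(Ω₂)=-0.278125+0.185421i
  term(m=-3) = +0.017081+0.011634i   from Y*(Ω₁)=-0.105226+0.061919i, Y(Ω₂)=-0.072254-0.153075i
  term(m=-2) = -0.066137+0.050131i   from Y*(Ω₁)=+0.289810-0.107297i, Y(Ω₂)=-0.257019+0.077821i
  term(m=-1) = -0.018096-0.053830i   from Y*(Ω₁)=+0.267837-0.047989i, Y(Ω₂)=-0.030570-0.206456i
  term(m=+0) = +0.058260+0.000000i   from Y*(Ω₁)=-0.236622-0.000000i, Y(Ω₂)=-0.246216+0.000000i
  term(m=+1) = -0.018096+0.053830i   from Y*(Ω₁)=-0.267837-0.047989i, Y(Ω₂)=+0.030570-0.206456i
  term(m=+2) = -0.066137-0.050131i   from Y*(Ω₁)=+0.289810+0.107297i, Y(Ω₂)=-0.257019-0.077821i
  term(m=+3) = +0.017081-0.011634i   from Y*(Ω₁)=+0.105226+0.061919i, Y(Ω₂)=+0.072254-0.153075i
  term(m=+4) = +0.038924+0.138691i   from Y*(Ω₁)=-0.327043-0.280631i, Y(Ω₂)=-0.278125-0.185421i
  term(m=+5) = +0.018617+0.000944i   from Y*(Ω₁)=+0.248542+0.304640i, Y(Ω₂)=+0.031794-0.035171i
  term(m=+6) = -0.031202+0.079271i   from Y*(Ω₁)=-0.097917-0.176274i, Y(Ω₂)=-0.268525-0.326166i
  term(m=+7) = -0.016161-0.013592i   from Y*(Ω₁)=+0.018985+0.055472i, Y(Ω₂)=-0.308591+0.185722i
Accumulated sum -0.055686-0.000000i; after 4π/(2l+1) scaling, -0.046652-0.000000i ⇒ P_7 = -0.046652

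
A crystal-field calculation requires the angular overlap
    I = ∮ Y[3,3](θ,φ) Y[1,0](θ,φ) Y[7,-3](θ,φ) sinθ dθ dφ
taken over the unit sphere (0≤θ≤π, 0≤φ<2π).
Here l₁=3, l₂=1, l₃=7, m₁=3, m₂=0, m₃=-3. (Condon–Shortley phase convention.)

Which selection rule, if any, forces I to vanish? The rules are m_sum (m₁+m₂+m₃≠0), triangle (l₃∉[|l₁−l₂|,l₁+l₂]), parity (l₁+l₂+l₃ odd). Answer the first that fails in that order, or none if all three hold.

m₁+m₂+m₃ = 3 + 0 − 3 = 0  ✓
triangle: need |l₁−l₂| ≤ l₃ ≤ l₁+l₂ = [2,4]; l₃=7 is outside  ✗
parity: l₁+l₂+l₃ = 11 is odd

triangle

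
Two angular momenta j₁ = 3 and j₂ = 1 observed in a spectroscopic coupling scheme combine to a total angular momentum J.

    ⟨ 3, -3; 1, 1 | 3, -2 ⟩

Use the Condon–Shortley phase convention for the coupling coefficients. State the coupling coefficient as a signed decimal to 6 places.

triangle: 1!·5!·1!/8! = 120/40320
(j±m)!: 0!·6!·2!·0!·1!·5! = 172800
prefactor² = (2J+1)·Δ·N² = 3600
  k=1: −1/(1!·0!·5!·1!·0!·0!) = -1/120
Σ = -1/120  ⇒  CG² = 3600·(-1/120)² = 1/4
CG = −√(1/4) = -0.500000

-0.500000  (= −√(1/4))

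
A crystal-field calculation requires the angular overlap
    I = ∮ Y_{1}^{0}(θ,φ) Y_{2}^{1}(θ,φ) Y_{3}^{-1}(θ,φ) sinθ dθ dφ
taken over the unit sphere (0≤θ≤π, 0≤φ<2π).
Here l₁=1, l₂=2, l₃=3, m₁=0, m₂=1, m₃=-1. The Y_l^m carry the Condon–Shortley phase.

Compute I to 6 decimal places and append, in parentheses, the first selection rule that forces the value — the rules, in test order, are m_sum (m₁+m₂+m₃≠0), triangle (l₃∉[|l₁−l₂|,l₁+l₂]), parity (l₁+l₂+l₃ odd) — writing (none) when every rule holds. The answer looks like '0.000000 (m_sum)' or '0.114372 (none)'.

Rules hold: Σm=0, L=6 even, 1≤3≤3.
N = 3·5·7 = 105
Δ = 0!·2!·4!/7! = 1/105
Racah Σ t=0..0: t=0:+1/4 = 1/4
⇒ 3j(1 2 3; 0 0 0)² = 3/35, sgn -1
Racah Σ t=0..0: t=0:+1/6 = 1/6
⇒ 3j(1 2 3; 0 1 -1)² = 8/105, sgn +1
4πI² = N·(3j₀)²·(3jₘ)² = 24/35
I = -1·√(0.685714/4π) = -0.23359668
No selection rule forces the value: the integral is nonzero (none).

-0.233597 (none)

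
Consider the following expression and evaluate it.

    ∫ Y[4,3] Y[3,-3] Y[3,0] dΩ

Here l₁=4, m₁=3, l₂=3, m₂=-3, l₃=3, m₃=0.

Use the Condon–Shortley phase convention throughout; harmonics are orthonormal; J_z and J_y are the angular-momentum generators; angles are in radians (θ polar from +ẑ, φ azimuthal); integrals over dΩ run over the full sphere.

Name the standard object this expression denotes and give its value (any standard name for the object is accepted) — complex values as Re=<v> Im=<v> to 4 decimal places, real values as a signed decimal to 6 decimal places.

Gaunt coefficient, +0.203551

This is a Gaunt coefficient — the integral of a triple product of spherical harmonics over the sphere.
Rules hold: Σm=0, L=10 even, 1≤3≤7.
N = 9·7·7 = 441
Δ = 4!·4!·2!/11! = 1/34650
Racah Σ t=1..3: t=1:−1/72 t=2:+1/16 t=3:−1/72 = 5/144
⇒ 3j(4 3 3; 0 0 0)² = 2/77, sgn -1
Racah Σ t=0..0: t=0:+1/288 = 1/288
⇒ 3j(4 3 3; 3 -3 0)² = 1/22, sgn -1
4πI² = N·(3j₀)²·(3jₘ)² = 63/121
I = +1·√(0.520661/4π) = 0.20355073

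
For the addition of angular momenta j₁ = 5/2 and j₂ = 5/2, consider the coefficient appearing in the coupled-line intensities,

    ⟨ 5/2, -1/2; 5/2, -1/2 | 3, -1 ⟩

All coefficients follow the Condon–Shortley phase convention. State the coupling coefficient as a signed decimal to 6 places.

triangle: 2!×3!×3!/9! = 72/362880
(j±m)!: 2!×3!×2!×3!×2!×4! = 6912
prefactor² = (2J+1)×Δ×N² = 48/5
  k=0: +1/(0!×2!×3!×2!×0!×1!) = 1/24
  k=1: −1/(1!×1!×2!×1!×1!×2!) = -1/4
  k=2: +1/(2!×0!×1!×0!×2!×3!) = 1/24
Σ = -1/6  ⇒  CG² = 48/5×(-1/6)² = 4/15
CG = −√(4/15) = -0.516398

−√(4/15) ≈ -0.516398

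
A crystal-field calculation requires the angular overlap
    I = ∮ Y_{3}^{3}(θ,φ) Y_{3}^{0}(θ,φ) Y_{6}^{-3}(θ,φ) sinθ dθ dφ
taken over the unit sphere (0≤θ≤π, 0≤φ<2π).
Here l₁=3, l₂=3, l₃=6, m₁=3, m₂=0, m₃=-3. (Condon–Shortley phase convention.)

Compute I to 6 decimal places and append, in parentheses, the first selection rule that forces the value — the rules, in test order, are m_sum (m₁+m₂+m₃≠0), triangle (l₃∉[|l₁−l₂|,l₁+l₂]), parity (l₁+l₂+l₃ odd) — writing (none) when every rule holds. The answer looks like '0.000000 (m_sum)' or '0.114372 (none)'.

Checks pass: Σm=0; 12 even; l₃=6∈[0,6].
(2·3+1)(2·3+1)(2·6+1) = 637
Δ: 0! 6! 6! / 13! → 1/12012
sum: t=0:+1/1296 = 1/1296
3j²(3 3 6; 0 0 0) = Δ·Π!·Σ² = 100/3003  (sign +1)
sum: t=0:+1/25920 = 1/25920
3j²(3 3 6; 3 0 -3) = Δ·Π!·Σ² = 1/143  (sign -1)
combine: 4πI² = 637·100/3003·1/143 = 700/4719
take √, sign -1: I = -0.10864734
No selection rule forces the value: the integral is nonzero (none).

-0.108647 (none)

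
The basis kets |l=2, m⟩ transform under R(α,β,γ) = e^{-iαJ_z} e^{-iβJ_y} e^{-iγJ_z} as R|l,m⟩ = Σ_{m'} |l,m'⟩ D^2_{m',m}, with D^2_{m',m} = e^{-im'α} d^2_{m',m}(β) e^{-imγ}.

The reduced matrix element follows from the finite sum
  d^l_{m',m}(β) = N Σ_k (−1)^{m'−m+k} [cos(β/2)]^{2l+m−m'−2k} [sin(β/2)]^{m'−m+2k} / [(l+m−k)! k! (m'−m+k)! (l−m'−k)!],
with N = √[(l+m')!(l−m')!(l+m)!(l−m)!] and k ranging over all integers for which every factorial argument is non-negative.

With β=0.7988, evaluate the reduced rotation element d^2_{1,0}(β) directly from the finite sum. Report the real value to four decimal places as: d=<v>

d=-0.6122

d^2_{1,0}(β=0.7988) via the finite sum:
With c≡cos(β/2)=0.921294 and s≡sin(β/2)=0.388866, N=[6·1·2·2]^{1/2}=4.898979
Admissible k: 0..1 (factorial args all ≥0)
  k=0: (−1)^1·4.8990/(2)·0.9213^3·0.3889^1 = -0.744853
  k=1: (−1)^2·4.8990/(2)·0.9213^1·0.3889^3 = +0.132701
d^2_{1,0}(0.7988) = -0.744853 +0.132701 = -0.612152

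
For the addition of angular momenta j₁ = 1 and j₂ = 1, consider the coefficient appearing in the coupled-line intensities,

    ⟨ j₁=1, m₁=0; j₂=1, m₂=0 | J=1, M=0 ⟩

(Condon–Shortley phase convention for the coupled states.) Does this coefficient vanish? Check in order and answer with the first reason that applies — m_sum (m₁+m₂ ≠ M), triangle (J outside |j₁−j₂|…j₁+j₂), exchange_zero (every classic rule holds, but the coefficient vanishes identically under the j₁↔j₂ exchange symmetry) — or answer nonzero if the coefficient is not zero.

m-sum: m₁+m₂ = 0+0 = 0, M = 0  ✓
triangle: |j₁−j₂| = 0 ≤ J = 1 ≤ j₁+j₂ = 2  ✓
exchange: j₁=j₂ and m₁=m₂, and (−1)^(j₁+j₂−J) = (−1)^1 = −1 forces ⟨j₁m₁;j₂m₂|JM⟩ = −⟨j₂m₂;j₁m₁|JM⟩ = −⟨j₁m₁;j₂m₂|JM⟩ ⇒ the coefficient vanishes identically
Racah sum check: Σ_k collapses to 0 ⇒ CG = 0

exchange_zero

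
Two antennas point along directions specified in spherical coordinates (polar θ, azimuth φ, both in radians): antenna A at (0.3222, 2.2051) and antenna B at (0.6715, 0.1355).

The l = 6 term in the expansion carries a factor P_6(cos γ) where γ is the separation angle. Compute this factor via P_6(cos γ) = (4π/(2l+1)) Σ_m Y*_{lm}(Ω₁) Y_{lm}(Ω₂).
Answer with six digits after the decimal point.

Summing Y*_{l m}(θ₁,φ₁)·Y_{l m}(θ₂,φ₂) over m ∈ [−6, 6]; prefactor 4π/(2·6+1) = 0.966644:
  m=-6: Y*=+0.000383+0.000300i  Y=+0.019258-0.020351i  product +0.000013-0.000002i
  m=-5: Y*=+0.000151-0.005051i  Y=+0.095158-0.076558i  product -0.000372-0.000492i
  m=-4: Y*=-0.026261+0.018135i  Y=+0.262966-0.158345i  product -0.004034+0.008927i
  m=-3: Y*=+0.127912+0.044115i  Y=+0.422130-0.181717i  product +0.062012-0.004621i
  m=-2: Y*=-0.111954-0.359130i  Y=+0.287215-0.079798i  product -0.060813-0.094214i
  m=-1: Y*=-0.346273+0.470655i  Y=-0.196939+0.026850i  product +0.055558-0.101988i
  m=+0: Y*=+0.173049-0.000000i  Y=-0.368095+0.000000i  product -0.063699+0.000000i
  m=+1: Y*=+0.346273+0.470655i  Y=+0.196939+0.026850i  product +0.055558+0.101988i
  m=+2: Y*=-0.111954+0.359130i  Y=+0.287215+0.079798i  product -0.060813+0.094214i
  m=+3: Y*=-0.127912+0.044115i  Y=-0.422130-0.181717i  product +0.062012+0.004621i
  m=+4: Y*=-0.026261-0.018135i  Y=+0.262966+0.158345i  product -0.004034-0.008927i
  m=+5: Y*=-0.000151-0.005051i  Y=-0.095158-0.076558i  product -0.000372+0.000492i
  m=+6: Y*=+0.000383-0.000300i  Y=+0.019258+0.020351i  product +0.000013+0.000002i
Total Σ_m = +0.041029-0.000000i. Multiply by 0.966644: +0.039661-0.000000i. P_6(cos γ) = 0.039661

0.039661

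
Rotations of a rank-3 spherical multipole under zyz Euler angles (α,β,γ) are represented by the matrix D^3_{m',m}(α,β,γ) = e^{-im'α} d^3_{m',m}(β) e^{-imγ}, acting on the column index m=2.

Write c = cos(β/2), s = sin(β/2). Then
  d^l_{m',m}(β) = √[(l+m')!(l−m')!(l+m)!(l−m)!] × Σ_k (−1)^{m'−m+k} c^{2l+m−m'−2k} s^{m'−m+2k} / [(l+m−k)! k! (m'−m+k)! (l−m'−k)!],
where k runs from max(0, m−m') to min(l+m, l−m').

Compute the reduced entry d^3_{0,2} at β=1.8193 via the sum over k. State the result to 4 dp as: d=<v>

d=-0.3164

d^3_{0,2}(β=1.8193) via the finite sum:
Half-angle: c=0.614022, s=0.789289. N=√(6·6·120·1)=65.726707
Admissible k: 2..3 (factorial args all ≥0)
  k=2: (−1)^0·65.7267/(12)·0.6140^4·0.7893^2 = +0.485030
  k=3: (−1)^1·65.7267/(12)·0.6140^2·0.7893^4 = -0.801443
d^3_{0,2}(1.8193) = +0.485030 -0.801443 = -0.316413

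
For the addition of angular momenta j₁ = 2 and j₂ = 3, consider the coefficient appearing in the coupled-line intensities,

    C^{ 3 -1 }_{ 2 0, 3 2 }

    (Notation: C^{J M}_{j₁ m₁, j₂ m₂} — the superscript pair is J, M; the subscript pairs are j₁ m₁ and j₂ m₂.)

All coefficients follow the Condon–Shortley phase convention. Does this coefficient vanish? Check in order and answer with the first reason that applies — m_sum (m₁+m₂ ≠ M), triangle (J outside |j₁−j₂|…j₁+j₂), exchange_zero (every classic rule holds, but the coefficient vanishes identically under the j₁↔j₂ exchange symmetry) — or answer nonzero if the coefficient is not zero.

m-sum: m₁+m₂ = 0+2 = 2, M = -1  ✗ ⇒ coefficient is 0

m_sum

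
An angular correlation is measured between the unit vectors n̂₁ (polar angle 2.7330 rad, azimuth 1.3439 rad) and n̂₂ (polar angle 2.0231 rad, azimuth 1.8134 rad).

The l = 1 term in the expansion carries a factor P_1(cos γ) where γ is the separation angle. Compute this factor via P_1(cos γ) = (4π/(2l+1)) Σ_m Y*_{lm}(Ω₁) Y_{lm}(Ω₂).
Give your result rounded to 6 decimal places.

Addition theorem: P_1(cos γ) = (4π/3) Σ_m Y*_{lm}(Ω₁) Y_{lm}(Ω₂), m = −1…1:
  term(m=-1) = 0.03804 - 0.01930j   from Y*(Ω₁)=0.03088 + 0.13375j, Y(Ω₂)=-0.07465 - 0.30165j
  term(m=+0) = 0.09575 + 0.00000j   from Y*(Ω₁)=-0.44838 + 0.00000j, Y(Ω₂)=-0.21354 + 0.00000j
  term(m=+1) = 0.03804 + 0.01930j   from Y*(Ω₁)=-0.03088 + 0.13375j, Y(Ω₂)=0.07465 - 0.30165j
Σ over m = 0.17183 + 0.00000j; ×(4π/3) → 0.71976 + 0.00000j. Real part: 0.719758

0.719758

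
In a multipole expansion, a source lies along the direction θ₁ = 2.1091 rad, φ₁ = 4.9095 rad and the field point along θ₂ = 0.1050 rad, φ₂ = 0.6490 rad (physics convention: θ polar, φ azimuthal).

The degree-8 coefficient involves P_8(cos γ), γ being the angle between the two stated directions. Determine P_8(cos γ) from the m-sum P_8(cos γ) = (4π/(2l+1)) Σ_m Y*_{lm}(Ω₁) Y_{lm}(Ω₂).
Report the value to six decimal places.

0.070673

Expand P_8 via completeness: Σ_{m} conj(Y_{8,m}) at Ω₁ times Y_{8,m} at Ω₂ —
  m=-8: Y*=(-0.000927, 0.152197)  Y=(0.000000, 0.000000)  product (-0.000000, 0.000000)
  m=-7: Y*=(0.356917, -0.069020)  Y=(-0.000000, 0.000000)  product (0.000000, 0.000000)
  m=-6: Y*=(-0.167920, -0.410693)  Y=(-0.000005, 0.000005)  product (0.000003, 0.000001)
  m=-5: Y*=(-0.152828, 0.101277)  Y=(-0.000120, 0.000012)  product (0.000017, -0.000014)
  m=-4: Y*=(-0.174080, -0.175144)  Y=(-0.001356, -0.000823)  product (0.000092, 0.000381)
  m=-3: Y*=(-0.180045, 0.268129)  Y=(-0.005670, -0.014355)  product (0.004870, 0.001064)
  m=-2: Y*=(-0.085881, -0.035727)  Y=(0.028734, -0.102706)  product (-0.006137, 0.007794)
  m=-1: Y*=(-0.066616, 0.333574)  Y=(0.373511, -0.283355)  product (0.069638, 0.143469)
  m=+0: Y*=(-0.043839, -0.000000)  Y=(0.943391, 0.000000)  product (-0.041358, -0.000000)
  m=+1: Y*=(0.066616, 0.333574)  Y=(-0.373511, -0.283355)  product (0.069638, -0.143469)
  m=+2: Y*=(-0.085881, 0.035727)  Y=(0.028734, 0.102706)  product (-0.006137, -0.007794)
  m=+3: Y*=(0.180045, 0.268129)  Y=(0.005670, -0.014355)  product (0.004870, -0.001064)
  m=+4: Y*=(-0.174080, 0.175144)  Y=(-0.001356, 0.000823)  product (0.000092, -0.000381)
  m=+5: Y*=(0.152828, 0.101277)  Y=(0.000120, 0.000012)  product (0.000017, 0.000014)
  m=+6: Y*=(-0.167920, 0.410693)  Y=(-0.000005, -0.000005)  product (0.000003, -0.000001)
  m=+7: Y*=(-0.356917, -0.069020)  Y=(0.000000, 0.000000)  product (0.000000, -0.000000)
  m=+8: Y*=(-0.000927, -0.152197)  Y=(0.000000, -0.000000)  product (-0.000000, -0.000000)
Accumulated sum (0.095608, 0.000000); after 4π/(2l+1) scaling, (0.070673, 0.000000) ⇒ P_8 = 0.070673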